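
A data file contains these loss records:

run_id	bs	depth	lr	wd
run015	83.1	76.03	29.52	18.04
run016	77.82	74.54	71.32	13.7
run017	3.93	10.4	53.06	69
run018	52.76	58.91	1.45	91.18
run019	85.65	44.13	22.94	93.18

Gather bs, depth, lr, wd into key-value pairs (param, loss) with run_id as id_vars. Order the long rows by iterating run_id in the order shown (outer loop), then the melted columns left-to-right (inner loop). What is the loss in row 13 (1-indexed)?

52.76

20 rows total (5 × 4). Row 13: index ⌊(13-1)/4⌋ = 3 into run_id → run018; (13-1) mod 4 = 0 into the melted columns → bs.
So row 13 is (run018, bs, 52.76); loss = 52.76.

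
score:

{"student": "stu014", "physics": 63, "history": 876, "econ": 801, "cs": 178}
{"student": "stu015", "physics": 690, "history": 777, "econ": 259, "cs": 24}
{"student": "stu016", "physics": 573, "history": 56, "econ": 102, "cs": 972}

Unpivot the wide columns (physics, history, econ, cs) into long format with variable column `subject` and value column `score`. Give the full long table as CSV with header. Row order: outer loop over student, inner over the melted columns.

student,subject,score
stu014,physics,63
stu014,history,876
stu014,econ,801
stu014,cs,178
stu015,physics,690
stu015,history,777
stu015,econ,259
stu015,cs,24
stu016,physics,573
stu016,history,56
stu016,econ,102
stu016,cs,972

Each (student, column) pair becomes one row: 3 × 4 = 12 rows.
For example, (stu014, physics) → score=63.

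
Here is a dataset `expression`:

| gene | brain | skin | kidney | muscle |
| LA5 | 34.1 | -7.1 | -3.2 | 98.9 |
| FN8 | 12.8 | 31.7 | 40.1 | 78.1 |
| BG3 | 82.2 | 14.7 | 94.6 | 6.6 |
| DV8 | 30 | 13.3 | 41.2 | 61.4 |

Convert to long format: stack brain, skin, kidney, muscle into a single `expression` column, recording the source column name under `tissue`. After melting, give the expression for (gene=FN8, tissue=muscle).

Unpivoting turns each (gene, wide-column) pair into one long row.
The wide cell at row FN8, column muscle holds 78.1, so the long row (FN8, muscle) has expression=78.1.

78.1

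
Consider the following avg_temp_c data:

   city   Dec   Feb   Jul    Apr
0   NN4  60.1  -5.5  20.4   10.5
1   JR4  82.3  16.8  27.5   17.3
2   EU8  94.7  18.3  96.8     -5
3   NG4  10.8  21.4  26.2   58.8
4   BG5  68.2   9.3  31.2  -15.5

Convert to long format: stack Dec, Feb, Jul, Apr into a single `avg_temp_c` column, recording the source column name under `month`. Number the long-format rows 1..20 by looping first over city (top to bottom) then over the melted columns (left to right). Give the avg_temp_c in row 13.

10.8

20 rows total (5 × 4). Row 13: index ⌊(13-1)/4⌋ = 3 into city → NG4; (13-1) mod 4 = 0 into the melted columns → Dec.
So row 13 is (NG4, Dec, 10.8); avg_temp_c = 10.8.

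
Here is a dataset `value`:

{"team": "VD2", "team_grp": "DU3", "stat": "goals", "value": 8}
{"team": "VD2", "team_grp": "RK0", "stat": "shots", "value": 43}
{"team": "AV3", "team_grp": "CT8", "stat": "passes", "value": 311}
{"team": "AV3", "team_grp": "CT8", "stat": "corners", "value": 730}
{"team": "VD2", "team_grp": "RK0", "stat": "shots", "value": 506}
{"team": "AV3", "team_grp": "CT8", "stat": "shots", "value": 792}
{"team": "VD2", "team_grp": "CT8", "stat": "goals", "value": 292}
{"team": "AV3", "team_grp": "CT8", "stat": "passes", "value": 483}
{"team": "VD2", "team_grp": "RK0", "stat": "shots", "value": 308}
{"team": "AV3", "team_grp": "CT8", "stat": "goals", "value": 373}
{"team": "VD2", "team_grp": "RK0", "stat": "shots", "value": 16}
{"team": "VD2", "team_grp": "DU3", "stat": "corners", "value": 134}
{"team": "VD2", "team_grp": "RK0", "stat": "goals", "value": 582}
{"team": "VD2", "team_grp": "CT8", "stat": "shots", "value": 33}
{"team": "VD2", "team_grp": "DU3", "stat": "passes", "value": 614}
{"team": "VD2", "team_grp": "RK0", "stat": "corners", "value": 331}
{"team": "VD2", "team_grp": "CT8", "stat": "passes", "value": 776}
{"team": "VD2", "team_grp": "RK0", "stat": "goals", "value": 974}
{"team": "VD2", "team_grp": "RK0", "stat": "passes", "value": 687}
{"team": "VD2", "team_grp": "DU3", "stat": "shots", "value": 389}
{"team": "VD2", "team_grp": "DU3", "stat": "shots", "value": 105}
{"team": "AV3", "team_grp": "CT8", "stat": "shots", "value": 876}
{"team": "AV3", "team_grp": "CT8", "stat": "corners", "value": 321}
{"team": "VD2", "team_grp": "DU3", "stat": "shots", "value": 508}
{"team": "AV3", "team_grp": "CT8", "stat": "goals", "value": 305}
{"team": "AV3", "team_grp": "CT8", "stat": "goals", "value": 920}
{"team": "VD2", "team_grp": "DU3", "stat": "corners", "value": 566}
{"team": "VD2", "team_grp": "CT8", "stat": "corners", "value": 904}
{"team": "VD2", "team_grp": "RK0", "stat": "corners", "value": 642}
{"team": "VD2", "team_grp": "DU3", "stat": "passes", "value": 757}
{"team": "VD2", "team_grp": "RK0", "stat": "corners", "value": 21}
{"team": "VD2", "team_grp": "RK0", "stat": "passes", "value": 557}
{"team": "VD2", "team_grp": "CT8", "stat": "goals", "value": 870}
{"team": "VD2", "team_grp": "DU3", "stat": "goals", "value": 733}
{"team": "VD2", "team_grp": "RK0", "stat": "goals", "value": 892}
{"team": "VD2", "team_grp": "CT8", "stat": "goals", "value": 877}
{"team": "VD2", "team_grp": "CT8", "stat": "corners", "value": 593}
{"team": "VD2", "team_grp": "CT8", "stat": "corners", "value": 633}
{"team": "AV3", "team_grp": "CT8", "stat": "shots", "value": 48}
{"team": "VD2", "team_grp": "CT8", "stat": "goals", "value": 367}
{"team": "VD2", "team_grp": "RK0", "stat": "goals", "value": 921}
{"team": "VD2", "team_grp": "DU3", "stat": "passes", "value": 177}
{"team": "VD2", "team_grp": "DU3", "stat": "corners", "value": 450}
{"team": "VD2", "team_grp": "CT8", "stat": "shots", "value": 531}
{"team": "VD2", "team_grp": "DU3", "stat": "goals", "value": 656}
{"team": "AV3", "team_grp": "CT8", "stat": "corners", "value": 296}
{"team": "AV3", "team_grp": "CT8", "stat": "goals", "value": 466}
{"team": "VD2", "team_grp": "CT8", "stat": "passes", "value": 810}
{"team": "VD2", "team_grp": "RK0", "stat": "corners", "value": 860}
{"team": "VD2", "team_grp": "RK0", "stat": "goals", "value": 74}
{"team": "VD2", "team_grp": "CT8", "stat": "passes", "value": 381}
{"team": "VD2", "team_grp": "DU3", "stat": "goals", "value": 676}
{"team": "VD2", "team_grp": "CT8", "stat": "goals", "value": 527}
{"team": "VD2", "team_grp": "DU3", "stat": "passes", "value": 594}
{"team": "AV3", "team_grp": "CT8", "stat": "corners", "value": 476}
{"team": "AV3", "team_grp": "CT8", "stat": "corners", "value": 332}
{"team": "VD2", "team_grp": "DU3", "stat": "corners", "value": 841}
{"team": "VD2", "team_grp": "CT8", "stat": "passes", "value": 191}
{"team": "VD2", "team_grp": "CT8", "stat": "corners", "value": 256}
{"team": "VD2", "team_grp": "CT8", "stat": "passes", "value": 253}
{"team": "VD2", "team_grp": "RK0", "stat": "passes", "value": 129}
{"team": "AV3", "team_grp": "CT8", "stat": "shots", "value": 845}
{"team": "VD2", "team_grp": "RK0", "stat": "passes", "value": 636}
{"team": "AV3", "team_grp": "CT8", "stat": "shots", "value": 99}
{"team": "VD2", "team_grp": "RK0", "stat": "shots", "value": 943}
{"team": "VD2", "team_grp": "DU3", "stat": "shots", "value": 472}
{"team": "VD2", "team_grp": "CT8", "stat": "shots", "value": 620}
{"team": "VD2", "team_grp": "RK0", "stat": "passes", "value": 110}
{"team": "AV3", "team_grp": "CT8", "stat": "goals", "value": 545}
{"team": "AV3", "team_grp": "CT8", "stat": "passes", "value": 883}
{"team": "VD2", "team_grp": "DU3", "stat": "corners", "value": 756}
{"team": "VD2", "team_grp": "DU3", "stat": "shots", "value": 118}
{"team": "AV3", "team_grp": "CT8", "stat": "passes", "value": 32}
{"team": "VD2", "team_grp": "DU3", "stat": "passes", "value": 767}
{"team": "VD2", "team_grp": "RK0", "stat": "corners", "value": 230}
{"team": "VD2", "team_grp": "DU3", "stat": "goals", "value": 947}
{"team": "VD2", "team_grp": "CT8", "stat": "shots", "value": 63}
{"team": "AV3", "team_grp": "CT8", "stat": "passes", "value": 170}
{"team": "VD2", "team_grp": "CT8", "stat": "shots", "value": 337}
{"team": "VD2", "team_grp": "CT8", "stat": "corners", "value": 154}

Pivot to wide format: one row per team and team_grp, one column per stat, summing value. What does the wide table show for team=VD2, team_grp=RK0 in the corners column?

Rows with team=VD2, team_grp=RK0 and stat=corners: value values are 331, 642, 21, 860, 230.
331 + 642 + 21 + 860 + 230 = 2084.

2084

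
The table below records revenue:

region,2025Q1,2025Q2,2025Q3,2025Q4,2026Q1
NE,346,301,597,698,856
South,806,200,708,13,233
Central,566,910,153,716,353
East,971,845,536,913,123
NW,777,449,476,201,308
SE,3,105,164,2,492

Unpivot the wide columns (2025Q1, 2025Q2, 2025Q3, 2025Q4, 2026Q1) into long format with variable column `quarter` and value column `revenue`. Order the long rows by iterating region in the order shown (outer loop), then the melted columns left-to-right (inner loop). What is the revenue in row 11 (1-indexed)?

30 rows total (6 × 5). Row 11: index ⌊(11-1)/5⌋ = 2 into region → Central; (11-1) mod 5 = 0 into the melted columns → 2025Q1.
So row 11 is (Central, 2025Q1, 566); revenue = 566.

566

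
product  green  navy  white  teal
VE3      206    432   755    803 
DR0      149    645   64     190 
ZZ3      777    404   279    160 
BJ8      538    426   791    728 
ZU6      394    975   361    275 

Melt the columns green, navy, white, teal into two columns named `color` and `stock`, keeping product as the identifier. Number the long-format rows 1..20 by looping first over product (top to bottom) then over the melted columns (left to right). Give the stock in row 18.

975

20 rows total (5 × 4). Row 18: index ⌊(18-1)/4⌋ = 4 into product → ZU6; (18-1) mod 4 = 1 into the melted columns → navy.
So row 18 is (ZU6, navy, 975); stock = 975.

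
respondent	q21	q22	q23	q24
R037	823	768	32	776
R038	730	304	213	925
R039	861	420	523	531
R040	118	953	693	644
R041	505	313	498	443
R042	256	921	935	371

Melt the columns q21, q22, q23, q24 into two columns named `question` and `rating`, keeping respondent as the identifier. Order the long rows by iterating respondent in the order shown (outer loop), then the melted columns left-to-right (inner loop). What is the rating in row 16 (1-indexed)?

24 rows total (6 × 4). Row 16: index ⌊(16-1)/4⌋ = 3 into respondent → R040; (16-1) mod 4 = 3 into the melted columns → q24.
So row 16 is (R040, q24, 644); rating = 644.

644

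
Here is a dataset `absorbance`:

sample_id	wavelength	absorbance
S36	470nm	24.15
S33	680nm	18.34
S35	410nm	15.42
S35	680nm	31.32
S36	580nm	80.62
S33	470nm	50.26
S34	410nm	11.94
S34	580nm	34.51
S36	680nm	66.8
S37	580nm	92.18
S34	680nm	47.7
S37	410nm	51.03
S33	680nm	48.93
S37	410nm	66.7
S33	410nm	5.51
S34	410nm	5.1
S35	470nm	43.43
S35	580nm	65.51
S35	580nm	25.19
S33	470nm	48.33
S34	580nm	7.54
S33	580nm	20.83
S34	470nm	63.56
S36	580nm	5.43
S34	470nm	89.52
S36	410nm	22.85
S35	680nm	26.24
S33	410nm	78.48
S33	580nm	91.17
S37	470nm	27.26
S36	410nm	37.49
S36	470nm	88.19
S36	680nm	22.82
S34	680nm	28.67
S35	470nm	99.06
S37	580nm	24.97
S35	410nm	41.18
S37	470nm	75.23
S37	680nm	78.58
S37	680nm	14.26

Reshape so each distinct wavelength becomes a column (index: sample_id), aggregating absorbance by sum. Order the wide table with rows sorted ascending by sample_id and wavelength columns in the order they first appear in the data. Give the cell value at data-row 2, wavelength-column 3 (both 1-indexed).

17.04

With rows sorted ascending by sample_id, row 2 is sample_id=S34. wavelength columns in first-appearance order: 470nm, 680nm, 410nm, 580nm; column 3 is 410nm.
Long rows with sample_id=S34, wavelength=410nm: 11.94 + 5.1 = 17.04.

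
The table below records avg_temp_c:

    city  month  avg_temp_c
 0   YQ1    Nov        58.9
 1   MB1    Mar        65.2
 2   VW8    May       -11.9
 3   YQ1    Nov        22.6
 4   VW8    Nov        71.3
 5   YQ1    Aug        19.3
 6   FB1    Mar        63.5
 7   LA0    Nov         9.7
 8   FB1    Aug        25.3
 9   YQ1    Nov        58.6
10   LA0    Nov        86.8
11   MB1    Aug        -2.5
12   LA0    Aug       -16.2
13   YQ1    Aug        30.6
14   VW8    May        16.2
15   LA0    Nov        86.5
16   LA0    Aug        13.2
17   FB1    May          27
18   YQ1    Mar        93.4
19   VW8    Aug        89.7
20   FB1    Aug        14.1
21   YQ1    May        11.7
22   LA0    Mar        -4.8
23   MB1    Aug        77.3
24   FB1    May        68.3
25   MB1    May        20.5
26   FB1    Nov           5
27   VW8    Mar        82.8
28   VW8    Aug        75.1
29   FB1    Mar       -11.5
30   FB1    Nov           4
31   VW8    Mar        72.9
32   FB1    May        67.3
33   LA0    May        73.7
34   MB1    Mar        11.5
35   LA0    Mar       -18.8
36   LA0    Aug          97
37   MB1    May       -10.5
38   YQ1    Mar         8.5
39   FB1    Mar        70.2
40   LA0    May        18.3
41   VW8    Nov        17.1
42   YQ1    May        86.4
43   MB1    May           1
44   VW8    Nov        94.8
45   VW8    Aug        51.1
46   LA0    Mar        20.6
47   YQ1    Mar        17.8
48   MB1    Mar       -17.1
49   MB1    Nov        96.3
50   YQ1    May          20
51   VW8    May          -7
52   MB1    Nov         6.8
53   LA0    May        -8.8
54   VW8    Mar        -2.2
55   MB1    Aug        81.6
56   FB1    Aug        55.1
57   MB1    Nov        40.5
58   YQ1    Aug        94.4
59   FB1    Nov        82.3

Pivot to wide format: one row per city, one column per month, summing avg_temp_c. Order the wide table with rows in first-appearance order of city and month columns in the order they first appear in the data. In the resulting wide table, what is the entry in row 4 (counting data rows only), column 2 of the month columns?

122.2

With rows in first-appearance order of city, row 4 is city=FB1. month columns in first-appearance order: Nov, Mar, May, Aug; column 2 is Mar.
Long rows with city=FB1, month=Mar: 63.5 + -11.5 + 70.2 = 122.2.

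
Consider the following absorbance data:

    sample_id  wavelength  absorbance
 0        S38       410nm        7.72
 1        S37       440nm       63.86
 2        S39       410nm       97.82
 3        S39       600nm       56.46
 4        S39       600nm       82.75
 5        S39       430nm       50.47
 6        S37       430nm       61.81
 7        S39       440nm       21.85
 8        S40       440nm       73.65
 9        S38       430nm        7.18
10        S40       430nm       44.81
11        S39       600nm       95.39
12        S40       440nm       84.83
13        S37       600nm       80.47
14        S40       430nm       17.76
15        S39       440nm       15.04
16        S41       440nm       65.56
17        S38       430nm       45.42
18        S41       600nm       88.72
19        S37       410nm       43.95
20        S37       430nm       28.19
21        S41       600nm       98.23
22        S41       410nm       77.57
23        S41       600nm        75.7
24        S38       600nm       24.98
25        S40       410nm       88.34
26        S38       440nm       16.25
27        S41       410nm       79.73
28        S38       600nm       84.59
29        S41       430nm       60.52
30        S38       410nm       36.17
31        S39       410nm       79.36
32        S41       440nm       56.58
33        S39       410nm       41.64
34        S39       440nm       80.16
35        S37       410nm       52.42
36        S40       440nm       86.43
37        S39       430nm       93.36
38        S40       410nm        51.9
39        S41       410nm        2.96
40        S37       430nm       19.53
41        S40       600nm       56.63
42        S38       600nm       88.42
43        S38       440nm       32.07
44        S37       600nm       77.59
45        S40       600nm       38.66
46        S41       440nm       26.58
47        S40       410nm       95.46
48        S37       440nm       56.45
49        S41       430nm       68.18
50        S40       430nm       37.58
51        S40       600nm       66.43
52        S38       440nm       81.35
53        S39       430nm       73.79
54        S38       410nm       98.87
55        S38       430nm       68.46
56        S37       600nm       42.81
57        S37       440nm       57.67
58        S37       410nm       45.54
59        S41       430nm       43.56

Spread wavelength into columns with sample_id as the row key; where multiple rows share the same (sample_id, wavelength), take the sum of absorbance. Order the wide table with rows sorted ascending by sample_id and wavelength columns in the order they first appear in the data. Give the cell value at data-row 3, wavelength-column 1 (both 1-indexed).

218.82

With rows sorted ascending by sample_id, row 3 is sample_id=S39. wavelength columns in first-appearance order: 410nm, 440nm, 600nm, 430nm; column 1 is 410nm.
Long rows with sample_id=S39, wavelength=410nm: 97.82 + 79.36 + 41.64 = 218.82.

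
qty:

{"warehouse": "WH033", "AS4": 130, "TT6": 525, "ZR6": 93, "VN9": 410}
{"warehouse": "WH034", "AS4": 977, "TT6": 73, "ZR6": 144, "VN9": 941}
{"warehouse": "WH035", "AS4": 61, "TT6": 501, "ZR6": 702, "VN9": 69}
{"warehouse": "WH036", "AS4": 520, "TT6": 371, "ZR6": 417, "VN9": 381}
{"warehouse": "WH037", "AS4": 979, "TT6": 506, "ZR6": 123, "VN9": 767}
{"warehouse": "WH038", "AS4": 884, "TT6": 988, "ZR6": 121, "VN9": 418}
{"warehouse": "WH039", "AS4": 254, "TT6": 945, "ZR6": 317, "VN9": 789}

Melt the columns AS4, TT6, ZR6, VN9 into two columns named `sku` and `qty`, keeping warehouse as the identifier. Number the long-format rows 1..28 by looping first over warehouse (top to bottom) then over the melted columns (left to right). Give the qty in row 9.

28 rows total (7 × 4). Row 9: index ⌊(9-1)/4⌋ = 2 into warehouse → WH035; (9-1) mod 4 = 0 into the melted columns → AS4.
So row 9 is (WH035, AS4, 61); qty = 61.

61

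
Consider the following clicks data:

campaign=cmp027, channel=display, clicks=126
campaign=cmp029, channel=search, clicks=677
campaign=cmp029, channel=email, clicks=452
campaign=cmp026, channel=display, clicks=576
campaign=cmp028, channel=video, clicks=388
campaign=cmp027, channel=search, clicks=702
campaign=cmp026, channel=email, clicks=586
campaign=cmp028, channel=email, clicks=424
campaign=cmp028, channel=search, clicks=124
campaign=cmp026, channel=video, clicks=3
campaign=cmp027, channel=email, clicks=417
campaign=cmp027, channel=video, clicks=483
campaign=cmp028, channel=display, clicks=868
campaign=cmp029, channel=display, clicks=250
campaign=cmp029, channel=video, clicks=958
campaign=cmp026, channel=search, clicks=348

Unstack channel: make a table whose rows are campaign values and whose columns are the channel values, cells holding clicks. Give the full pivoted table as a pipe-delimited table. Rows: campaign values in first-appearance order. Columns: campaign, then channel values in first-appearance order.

| campaign | display | search | email | video |
| cmp027 | 126 | 702 | 417 | 483 |
| cmp029 | 250 | 677 | 452 | 958 |
| cmp026 | 576 | 348 | 586 | 3 |
| cmp028 | 868 | 124 | 424 | 388 |

Columns: campaign plus the 4 distinct channel values (display, search, email, video).
For example, row cmp027 column display takes clicks=126 from the long row (cmp027, display).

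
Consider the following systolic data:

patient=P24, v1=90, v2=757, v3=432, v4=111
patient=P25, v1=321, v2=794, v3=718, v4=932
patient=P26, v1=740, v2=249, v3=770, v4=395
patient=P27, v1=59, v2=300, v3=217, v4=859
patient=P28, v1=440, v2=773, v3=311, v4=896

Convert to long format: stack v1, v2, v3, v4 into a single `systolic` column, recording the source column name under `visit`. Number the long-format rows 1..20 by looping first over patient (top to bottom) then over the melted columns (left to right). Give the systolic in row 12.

20 rows total (5 × 4). Row 12: index ⌊(12-1)/4⌋ = 2 into patient → P26; (12-1) mod 4 = 3 into the melted columns → v4.
So row 12 is (P26, v4, 395); systolic = 395.

395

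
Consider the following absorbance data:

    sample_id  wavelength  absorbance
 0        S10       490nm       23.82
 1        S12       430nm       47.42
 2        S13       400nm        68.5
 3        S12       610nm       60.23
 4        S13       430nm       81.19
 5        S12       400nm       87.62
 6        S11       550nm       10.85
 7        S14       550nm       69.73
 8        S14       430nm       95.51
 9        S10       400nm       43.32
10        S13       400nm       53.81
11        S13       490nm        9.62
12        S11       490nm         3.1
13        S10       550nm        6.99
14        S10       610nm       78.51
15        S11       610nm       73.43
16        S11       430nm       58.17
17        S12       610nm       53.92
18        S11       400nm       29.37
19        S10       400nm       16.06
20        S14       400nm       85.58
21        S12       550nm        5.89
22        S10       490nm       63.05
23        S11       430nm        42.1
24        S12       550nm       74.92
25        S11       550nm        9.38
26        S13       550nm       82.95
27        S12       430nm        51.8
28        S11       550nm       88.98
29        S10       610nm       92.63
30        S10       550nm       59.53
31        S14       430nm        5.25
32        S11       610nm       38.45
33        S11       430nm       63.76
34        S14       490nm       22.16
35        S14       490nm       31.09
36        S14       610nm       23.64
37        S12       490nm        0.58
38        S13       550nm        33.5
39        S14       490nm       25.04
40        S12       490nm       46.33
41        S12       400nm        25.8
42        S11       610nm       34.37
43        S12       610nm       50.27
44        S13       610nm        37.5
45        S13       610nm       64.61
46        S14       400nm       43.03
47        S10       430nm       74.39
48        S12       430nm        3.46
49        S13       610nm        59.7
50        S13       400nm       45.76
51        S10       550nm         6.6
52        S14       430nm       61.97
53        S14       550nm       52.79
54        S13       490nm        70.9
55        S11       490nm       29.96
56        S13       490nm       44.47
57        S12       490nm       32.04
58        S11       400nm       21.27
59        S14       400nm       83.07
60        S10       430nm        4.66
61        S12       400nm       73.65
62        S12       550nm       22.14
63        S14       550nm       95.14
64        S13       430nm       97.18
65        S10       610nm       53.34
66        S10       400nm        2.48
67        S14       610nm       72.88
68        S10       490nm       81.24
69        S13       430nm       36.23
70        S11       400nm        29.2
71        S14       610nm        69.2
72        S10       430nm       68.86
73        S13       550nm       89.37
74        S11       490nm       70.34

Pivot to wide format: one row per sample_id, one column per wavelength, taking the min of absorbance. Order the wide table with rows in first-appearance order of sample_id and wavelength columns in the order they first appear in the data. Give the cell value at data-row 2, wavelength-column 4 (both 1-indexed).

With rows in first-appearance order of sample_id, row 2 is sample_id=S12. wavelength columns in first-appearance order: 490nm, 430nm, 400nm, 610nm, 550nm; column 4 is 610nm.
Long rows with sample_id=S12, wavelength=610nm: min(60.23, 53.92, 50.27) = 50.27.

50.27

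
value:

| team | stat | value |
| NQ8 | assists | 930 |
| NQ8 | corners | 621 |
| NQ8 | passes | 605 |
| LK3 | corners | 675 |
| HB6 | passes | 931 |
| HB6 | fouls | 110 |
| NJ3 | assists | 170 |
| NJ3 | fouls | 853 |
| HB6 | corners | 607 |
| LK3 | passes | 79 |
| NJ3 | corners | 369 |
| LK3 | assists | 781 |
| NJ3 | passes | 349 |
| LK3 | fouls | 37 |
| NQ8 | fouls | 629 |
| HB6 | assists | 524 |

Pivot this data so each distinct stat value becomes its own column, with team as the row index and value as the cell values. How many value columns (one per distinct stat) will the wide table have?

4 distinct stat values: assists, corners, passes, fouls.

4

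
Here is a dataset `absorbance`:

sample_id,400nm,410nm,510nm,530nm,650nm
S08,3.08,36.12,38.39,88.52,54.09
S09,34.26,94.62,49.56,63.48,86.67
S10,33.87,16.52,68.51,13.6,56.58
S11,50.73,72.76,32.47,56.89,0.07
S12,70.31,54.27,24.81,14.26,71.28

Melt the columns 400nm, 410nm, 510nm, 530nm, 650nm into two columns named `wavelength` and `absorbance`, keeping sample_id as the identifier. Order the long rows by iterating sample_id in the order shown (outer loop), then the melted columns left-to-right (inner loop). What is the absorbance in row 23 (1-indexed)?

25 rows total (5 × 5). Row 23: index ⌊(23-1)/5⌋ = 4 into sample_id → S12; (23-1) mod 5 = 2 into the melted columns → 510nm.
So row 23 is (S12, 510nm, 24.81); absorbance = 24.81.

24.81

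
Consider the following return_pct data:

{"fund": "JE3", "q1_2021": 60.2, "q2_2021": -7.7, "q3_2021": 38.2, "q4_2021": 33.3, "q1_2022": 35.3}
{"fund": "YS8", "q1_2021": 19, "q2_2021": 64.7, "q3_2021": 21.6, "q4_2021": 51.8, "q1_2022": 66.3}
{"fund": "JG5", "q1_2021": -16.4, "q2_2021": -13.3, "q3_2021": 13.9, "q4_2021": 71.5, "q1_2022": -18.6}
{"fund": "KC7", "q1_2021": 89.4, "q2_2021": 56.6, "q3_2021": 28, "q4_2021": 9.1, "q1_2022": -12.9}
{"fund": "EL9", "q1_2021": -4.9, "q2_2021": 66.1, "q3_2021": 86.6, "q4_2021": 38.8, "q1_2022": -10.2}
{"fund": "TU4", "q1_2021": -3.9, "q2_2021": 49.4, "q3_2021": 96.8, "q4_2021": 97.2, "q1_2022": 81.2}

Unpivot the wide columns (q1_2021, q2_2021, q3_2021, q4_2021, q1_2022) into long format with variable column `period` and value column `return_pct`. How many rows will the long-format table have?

30

6 fund values × 5 melted columns = 30 rows.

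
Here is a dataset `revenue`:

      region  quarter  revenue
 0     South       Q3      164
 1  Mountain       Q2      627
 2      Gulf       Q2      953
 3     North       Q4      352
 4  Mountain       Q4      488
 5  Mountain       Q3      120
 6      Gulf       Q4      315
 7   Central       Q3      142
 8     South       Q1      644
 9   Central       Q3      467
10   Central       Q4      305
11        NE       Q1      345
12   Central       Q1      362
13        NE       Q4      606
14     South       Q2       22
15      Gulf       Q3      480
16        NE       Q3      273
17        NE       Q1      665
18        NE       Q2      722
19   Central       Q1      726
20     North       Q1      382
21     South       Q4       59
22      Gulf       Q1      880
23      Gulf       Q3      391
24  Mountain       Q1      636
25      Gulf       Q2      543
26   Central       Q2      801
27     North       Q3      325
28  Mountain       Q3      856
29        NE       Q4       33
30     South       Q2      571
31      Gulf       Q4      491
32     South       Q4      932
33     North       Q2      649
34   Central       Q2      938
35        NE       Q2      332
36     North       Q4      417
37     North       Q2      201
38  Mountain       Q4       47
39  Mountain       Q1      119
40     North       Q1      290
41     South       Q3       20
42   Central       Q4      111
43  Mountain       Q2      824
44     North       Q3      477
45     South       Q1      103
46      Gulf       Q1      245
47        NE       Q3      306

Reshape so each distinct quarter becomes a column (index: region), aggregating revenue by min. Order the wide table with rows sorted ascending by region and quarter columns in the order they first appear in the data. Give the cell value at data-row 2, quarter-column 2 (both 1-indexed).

With rows sorted ascending by region, row 2 is region=Gulf. quarter columns in first-appearance order: Q3, Q2, Q4, Q1; column 2 is Q2.
Long rows with region=Gulf, quarter=Q2: min(953, 543) = 543.

543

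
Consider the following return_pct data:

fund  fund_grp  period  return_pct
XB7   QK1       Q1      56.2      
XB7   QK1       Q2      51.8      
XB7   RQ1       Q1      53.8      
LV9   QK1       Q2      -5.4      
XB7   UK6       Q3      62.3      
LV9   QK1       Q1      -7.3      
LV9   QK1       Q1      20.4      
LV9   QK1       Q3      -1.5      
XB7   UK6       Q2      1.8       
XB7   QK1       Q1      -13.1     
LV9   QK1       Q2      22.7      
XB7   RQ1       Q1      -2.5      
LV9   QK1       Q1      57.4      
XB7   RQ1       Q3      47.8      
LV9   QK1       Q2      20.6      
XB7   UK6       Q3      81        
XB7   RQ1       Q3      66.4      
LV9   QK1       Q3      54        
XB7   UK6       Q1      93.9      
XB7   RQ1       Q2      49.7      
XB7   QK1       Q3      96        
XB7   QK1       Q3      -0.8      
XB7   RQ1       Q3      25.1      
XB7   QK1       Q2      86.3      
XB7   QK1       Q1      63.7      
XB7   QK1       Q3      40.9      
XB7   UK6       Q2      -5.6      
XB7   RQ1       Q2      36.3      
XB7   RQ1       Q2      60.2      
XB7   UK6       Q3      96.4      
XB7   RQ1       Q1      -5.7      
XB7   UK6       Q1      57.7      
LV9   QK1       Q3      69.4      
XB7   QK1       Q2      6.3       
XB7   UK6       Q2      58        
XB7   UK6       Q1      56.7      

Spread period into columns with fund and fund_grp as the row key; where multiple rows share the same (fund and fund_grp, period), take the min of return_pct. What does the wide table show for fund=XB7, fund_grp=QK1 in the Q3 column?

-0.8

Rows with fund=XB7, fund_grp=QK1 and period=Q3: return_pct values are 96, -0.8, 40.9.
min(96, -0.8, 40.9) = -0.8.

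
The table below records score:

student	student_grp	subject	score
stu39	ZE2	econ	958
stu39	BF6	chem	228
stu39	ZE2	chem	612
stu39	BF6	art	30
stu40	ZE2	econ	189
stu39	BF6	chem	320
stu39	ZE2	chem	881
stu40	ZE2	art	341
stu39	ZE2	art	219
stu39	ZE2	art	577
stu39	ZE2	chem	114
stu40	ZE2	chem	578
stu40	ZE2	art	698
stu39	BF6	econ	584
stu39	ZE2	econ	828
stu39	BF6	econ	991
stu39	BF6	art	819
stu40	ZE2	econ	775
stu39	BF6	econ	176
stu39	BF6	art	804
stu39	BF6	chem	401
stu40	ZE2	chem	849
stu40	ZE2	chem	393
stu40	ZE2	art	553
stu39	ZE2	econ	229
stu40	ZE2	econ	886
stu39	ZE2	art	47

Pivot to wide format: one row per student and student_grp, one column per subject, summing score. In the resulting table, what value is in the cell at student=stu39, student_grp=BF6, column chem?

949

Rows with student=stu39, student_grp=BF6 and subject=chem: score values are 228, 320, 401.
228 + 320 + 401 = 949.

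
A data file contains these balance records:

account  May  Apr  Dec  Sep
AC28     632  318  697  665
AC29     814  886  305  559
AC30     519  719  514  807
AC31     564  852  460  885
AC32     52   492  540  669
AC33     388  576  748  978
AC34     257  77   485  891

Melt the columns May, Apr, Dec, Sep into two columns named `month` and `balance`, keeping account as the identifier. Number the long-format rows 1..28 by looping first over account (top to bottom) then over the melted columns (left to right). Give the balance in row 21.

28 rows total (7 × 4). Row 21: index ⌊(21-1)/4⌋ = 5 into account → AC33; (21-1) mod 4 = 0 into the melted columns → May.
So row 21 is (AC33, May, 388); balance = 388.

388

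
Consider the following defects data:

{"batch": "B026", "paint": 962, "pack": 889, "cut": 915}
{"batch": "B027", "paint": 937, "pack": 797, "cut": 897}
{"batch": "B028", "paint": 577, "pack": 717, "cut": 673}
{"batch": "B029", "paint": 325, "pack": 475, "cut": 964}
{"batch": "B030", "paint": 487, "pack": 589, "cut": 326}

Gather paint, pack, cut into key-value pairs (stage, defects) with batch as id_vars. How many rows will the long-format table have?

15

5 batch values × 3 melted columns = 15 rows.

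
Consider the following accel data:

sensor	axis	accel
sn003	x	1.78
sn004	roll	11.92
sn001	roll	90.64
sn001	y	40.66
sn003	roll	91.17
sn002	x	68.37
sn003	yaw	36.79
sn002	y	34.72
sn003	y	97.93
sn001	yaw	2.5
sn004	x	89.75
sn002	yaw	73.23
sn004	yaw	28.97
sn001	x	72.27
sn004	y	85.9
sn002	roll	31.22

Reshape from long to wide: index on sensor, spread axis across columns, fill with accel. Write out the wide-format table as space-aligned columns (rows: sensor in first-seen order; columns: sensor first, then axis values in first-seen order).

Columns: sensor plus the 4 distinct axis values (x, roll, y, yaw).
For example, row sn003 column x takes accel=1.78 from the long row (sn003, x).

sensor  x      roll   y      yaw  
sn003   1.78   91.17  97.93  36.79
sn004   89.75  11.92  85.9   28.97
sn001   72.27  90.64  40.66  2.5  
sn002   68.37  31.22  34.72  73.23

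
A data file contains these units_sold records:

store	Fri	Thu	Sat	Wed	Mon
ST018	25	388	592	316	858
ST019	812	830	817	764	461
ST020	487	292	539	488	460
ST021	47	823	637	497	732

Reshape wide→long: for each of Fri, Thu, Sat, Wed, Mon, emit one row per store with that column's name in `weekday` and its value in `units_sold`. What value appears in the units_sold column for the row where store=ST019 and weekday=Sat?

817

Unpivoting turns each (store, wide-column) pair into one long row.
The wide cell at row ST019, column Sat holds 817, so the long row (ST019, Sat) has units_sold=817.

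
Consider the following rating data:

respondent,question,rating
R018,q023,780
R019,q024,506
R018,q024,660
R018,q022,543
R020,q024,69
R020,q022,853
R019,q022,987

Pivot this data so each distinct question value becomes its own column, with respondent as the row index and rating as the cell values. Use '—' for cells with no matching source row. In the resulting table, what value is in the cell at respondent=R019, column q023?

—

No long-format row has respondent=R019 and question=q023, so the cell is —.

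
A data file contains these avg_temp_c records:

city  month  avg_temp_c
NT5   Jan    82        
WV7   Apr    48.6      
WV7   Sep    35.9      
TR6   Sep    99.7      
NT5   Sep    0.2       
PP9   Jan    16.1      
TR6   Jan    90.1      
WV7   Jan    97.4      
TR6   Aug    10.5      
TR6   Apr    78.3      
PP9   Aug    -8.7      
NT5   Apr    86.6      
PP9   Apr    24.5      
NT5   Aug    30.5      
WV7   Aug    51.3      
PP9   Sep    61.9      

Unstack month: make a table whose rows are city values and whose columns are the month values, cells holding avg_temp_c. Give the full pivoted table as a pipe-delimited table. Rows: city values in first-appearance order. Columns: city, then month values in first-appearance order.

Columns: city plus the 4 distinct month values (Jan, Apr, Sep, Aug).
For example, row NT5 column Jan takes avg_temp_c=82 from the long row (NT5, Jan).

| city | Jan | Apr | Sep | Aug |
| NT5 | 82 | 86.6 | 0.2 | 30.5 |
| WV7 | 97.4 | 48.6 | 35.9 | 51.3 |
| TR6 | 90.1 | 78.3 | 99.7 | 10.5 |
| PP9 | 16.1 | 24.5 | 61.9 | -8.7 |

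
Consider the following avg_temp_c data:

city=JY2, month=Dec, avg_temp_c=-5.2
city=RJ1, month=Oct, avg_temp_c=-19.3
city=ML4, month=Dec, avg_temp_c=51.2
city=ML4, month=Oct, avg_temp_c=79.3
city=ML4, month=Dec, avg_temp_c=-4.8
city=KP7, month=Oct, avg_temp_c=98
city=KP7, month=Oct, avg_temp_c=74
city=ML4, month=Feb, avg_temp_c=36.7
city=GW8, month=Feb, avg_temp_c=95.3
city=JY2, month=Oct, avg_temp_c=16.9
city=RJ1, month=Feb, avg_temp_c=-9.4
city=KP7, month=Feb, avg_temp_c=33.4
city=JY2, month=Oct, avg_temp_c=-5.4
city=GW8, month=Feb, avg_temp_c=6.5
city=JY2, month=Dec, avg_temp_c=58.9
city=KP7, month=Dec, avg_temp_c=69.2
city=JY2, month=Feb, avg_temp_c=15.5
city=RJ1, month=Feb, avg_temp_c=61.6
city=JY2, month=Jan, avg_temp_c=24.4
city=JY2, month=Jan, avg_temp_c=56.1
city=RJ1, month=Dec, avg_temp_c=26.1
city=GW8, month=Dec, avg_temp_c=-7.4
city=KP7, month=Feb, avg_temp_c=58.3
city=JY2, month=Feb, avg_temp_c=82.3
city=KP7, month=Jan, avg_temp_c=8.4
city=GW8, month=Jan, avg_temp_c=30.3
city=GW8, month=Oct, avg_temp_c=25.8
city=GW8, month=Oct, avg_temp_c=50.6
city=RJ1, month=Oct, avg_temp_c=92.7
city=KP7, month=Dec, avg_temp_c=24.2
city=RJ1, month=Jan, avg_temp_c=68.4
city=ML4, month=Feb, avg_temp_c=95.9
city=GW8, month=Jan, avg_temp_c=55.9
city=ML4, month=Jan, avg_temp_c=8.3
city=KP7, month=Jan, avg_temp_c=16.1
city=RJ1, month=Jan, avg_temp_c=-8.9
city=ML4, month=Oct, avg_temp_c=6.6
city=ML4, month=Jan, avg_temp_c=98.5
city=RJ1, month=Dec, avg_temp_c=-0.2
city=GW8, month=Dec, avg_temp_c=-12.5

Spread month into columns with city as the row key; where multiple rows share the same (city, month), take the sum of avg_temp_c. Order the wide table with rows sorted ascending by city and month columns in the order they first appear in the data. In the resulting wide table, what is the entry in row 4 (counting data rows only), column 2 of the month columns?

With rows sorted ascending by city, row 4 is city=ML4. month columns in first-appearance order: Dec, Oct, Feb, Jan; column 2 is Oct.
Long rows with city=ML4, month=Oct: 79.3 + 6.6 = 85.9.

85.9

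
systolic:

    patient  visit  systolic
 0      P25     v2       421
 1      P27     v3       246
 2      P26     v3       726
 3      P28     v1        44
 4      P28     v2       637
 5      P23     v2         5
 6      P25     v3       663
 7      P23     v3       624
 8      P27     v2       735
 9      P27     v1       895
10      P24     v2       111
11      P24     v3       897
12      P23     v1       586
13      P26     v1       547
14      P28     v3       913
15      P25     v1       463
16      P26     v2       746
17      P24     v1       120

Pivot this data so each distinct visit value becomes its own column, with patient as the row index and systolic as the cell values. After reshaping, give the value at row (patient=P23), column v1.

586

Wide layout: rows indexed by patient, columns are the 3 distinct visit values (v2, v3, v1).
Cell (patient=P23, visit=v1) draws from the long row where patient=P23 and visit=v1, which has systolic=586.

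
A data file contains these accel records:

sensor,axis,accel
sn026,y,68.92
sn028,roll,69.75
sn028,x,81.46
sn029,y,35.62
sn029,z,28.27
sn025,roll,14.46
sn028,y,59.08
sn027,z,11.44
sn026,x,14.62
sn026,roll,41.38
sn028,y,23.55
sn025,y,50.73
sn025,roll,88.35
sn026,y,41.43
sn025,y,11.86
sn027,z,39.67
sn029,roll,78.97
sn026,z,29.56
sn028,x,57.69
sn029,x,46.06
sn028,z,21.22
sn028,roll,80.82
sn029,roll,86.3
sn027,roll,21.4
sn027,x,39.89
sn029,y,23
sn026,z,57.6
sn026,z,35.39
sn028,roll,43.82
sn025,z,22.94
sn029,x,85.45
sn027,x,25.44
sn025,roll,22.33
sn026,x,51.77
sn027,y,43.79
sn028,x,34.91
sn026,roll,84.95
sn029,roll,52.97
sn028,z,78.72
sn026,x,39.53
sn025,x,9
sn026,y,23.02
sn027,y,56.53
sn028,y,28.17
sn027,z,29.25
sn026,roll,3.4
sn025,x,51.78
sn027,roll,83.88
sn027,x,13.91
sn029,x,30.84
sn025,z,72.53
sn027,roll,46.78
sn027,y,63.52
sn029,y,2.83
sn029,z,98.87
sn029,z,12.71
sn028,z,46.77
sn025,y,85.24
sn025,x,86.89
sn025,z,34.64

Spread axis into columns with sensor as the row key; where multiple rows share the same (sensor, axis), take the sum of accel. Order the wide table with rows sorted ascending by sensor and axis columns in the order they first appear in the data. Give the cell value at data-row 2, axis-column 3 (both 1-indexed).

105.92

With rows sorted ascending by sensor, row 2 is sensor=sn026. axis columns in first-appearance order: y, roll, x, z; column 3 is x.
Long rows with sensor=sn026, axis=x: 14.62 + 51.77 + 39.53 = 105.92.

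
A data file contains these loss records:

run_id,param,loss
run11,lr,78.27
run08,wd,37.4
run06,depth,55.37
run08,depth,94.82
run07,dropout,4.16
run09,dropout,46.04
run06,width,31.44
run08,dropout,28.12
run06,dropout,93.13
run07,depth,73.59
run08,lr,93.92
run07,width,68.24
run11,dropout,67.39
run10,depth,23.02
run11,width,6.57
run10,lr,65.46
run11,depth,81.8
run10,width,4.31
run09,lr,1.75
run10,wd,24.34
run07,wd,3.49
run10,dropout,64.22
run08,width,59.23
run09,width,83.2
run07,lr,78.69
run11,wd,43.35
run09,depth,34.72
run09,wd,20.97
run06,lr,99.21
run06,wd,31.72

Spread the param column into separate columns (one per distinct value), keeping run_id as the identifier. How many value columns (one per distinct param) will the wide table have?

5 distinct param values: wd, lr, dropout, depth, width.

5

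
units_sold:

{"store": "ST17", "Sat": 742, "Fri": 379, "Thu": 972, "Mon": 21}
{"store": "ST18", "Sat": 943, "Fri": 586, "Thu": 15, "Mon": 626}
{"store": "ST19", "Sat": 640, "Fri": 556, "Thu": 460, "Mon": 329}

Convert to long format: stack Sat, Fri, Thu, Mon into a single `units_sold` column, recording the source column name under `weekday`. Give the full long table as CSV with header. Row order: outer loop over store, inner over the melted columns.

Each (store, column) pair becomes one row: 3 × 4 = 12 rows.
For example, (ST17, Sat) → units_sold=742.

store,weekday,units_sold
ST17,Sat,742
ST17,Fri,379
ST17,Thu,972
ST17,Mon,21
ST18,Sat,943
ST18,Fri,586
ST18,Thu,15
ST18,Mon,626
ST19,Sat,640
ST19,Fri,556
ST19,Thu,460
ST19,Mon,329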